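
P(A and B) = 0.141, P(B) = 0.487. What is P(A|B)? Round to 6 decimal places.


P(A|B) = P(A and B) / P(B) = 0.141 / 0.487 = 141/487 ≈ 0.28952772

0.289528


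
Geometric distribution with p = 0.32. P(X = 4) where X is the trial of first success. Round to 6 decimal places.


P = (1-p)^(k-1) * p
(1-p)^(k-1) = 0.68^3 = 0.314432
P = 0.314432 * 0.32 ≈ 0.1006182

0.100618


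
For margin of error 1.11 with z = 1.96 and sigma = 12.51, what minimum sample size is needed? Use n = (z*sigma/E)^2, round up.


z*sigma/E = 1.96 * 12.51 / 1.11 = 20433/925 ≈ 22.089730
(z*sigma/E)^2 ≈ 487.956160
round up: n = 488

488


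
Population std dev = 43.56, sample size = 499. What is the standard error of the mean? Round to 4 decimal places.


SE = sigma / sqrt(n)
sqrt(499) ≈ 22.338308
SE = 43.56 / 22.338308 ≈ 1.950013

1.9500


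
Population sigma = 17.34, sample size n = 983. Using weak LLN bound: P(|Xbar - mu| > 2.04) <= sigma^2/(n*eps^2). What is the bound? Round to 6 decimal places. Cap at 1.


bound = min(1, sigma^2/(n*eps^2))
sigma^2 = 17.34^2 = 300.6756
n*eps^2 = 983 * 2.04^2 = 983 * 4.1616 = 4090.8528
sigma^2/(n*eps^2) = 300.6756 / 4090.8528 = 289/3932 ≈ 0.07349949

0.073499


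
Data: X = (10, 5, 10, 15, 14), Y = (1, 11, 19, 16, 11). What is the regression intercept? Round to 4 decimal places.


a = ybar - b*xbar, where b = sum((xi-xbar)(yi-ybar)) / sum((xi-xbar)^2)
n = 5, xbar = 54/5 = 10.8, ybar = 58/5 = 11.6
Sxy = sum((xi-xbar)(yi-ybar)) = 22.6
Sxx = sum((xi-xbar)^2) = 62.8
b = Sxy / Sxx = 113/314 ≈ 0.359873
a = 11.6 - 0.359873 * 10.8 = 1211/157 ≈ 7.713376

7.7134


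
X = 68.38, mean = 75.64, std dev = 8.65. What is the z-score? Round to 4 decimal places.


z = (X - mu) / sigma
X - mu = 68.38 - 75.64 = -7.26
z = -7.26 / 8.65 = -726/865 ≈ -0.839306

-0.8393


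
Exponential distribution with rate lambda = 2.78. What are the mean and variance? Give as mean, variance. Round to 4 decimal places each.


mean = 1/lam, var = 1/lam^2
mean = 1 / 2.78 = 50/139 ≈ 0.359712
lam^2 = 2.78^2 = 7.7284
var = 1 / 7.7284 ≈ 0.129393

0.3597, 0.1294


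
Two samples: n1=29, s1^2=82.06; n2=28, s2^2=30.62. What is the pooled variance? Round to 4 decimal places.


sp^2 = ((n1-1)*s1^2 + (n2-1)*s2^2)/(n1+n2-2)
(n1-1)*s1^2 = 28 * 82.06 = 2297.68
(n2-1)*s2^2 = 27 * 30.62 = 826.74
numerator = 2297.68 + 826.74 = 3124.42
n1+n2-2 = 55
sp^2 = 3124.42 / 55 = 156221/2750 ≈ 56.807636

56.8076


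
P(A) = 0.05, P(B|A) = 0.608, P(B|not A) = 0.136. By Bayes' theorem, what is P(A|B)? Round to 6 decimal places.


P(A|B) = P(B|A)*P(A) / P(B), P(B) = P(B|A)*P(A) + P(B|not A)*P(not A)
P(B|A)*P(A) = 0.608 * 0.05 = 0.0304
P(B|not A)*P(not A) = 0.136 * 0.95 = 0.1292
P(B) = 0.0304 + 0.1292 = 0.1596
P(A|B) = 0.0304 / 0.1596 = 4/21 ≈ 0.19047619

0.190476


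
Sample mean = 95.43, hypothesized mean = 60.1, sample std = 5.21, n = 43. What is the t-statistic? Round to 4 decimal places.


t = (xbar - mu0) / (s/sqrt(n))
xbar - mu0 = 95.43 - 60.1 = 35.33
sqrt(43) ≈ 6.55743852
s/sqrt(n) = 5.21 / 6.55743852 ≈ 0.79451755
t = 35.33 / 0.79451755 ≈ 44.467237

44.4672


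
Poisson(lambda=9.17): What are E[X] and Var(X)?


E[X] = Var(X) = lambda = 9.17

9.17, 9.17


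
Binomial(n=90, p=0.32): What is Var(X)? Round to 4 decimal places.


Var = n*p*(1-p) = 90 * 0.32 * 0.68 = 19.584

19.5840


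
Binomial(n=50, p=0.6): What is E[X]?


E[X] = n*p = 50 * 0.6 = 30

30


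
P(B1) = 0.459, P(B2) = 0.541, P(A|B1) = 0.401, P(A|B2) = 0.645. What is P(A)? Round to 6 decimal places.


P(A) = P(A|B1)*P(B1) + P(A|B2)*P(B2)
P(A|B1)*P(B1) = 0.401 * 0.459 = 0.184059
P(A|B2)*P(B2) = 0.645 * 0.541 = 0.348945
P(A) = 0.184059 + 0.348945 = 0.533004

0.533004


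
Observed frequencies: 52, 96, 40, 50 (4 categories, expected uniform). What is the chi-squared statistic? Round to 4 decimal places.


chi2 = sum((O-E)^2/E), E = total/4
total = 238, E = 238/4 = 59.5
(52 - 59.5)^2 / 59.5 = 56.25 / 59.5 = 225/238 ≈ 0.945378
(96 - 59.5)^2 / 59.5 = 1332.25 / 59.5 = 5329/238 ≈ 22.390756
(40 - 59.5)^2 / 59.5 = 380.25 / 59.5 = 1521/238 ≈ 6.390756
(50 - 59.5)^2 / 59.5 = 90.25 / 59.5 = 361/238 ≈ 1.516807
chi2 = 3718/119 ≈ 31.243697

31.2437


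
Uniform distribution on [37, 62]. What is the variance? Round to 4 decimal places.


Var = (b-a)^2 / 12
(b-a)^2 = (62 - 37)^2 = 625
Var = 625/12 ≈ 52.083333

52.0833


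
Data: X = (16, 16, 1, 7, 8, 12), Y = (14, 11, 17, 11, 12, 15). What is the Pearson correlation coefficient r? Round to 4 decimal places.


r = sum((xi-xbar)(yi-ybar)) / sqrt(sum((xi-xbar)^2) * sum((yi-ybar)^2))
n = 6, xbar = 60/6 = 10, ybar = 80/6 = 40/3 ≈ 13.333333
Sxy = sum((xi-xbar)(yi-ybar)) = -30
Sxx = sum((xi-xbar)^2) = 170
Syy = sum((yi-ybar)^2) = 88/3 ≈ 29.333333
sqrt(Sxx*Syy) ≈ 70.616334
r = Sxy / sqrt(Sxx*Syy) = -30 / 70.616334 ≈ -0.424831

-0.4248


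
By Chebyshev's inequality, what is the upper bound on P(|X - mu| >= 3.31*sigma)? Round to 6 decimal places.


P <= 1/k^2
k^2 = 3.31^2 = 10.9561
1/k^2 = 1 / 10.9561 ≈ 0.09127335

0.091273


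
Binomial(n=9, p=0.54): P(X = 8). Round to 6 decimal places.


P = C(n,k) * p^k * (1-p)^(n-k)
C(9,8) = 9
p^k = 0.54^8 ≈ 0.007230196
(1-p)^(n-k) = 0.46^1 = 0.46
P = 9 * 0.007230196 * 0.46 ≈ 0.029933

0.029933


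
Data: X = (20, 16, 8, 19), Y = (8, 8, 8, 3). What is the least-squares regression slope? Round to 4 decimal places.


b = sum((xi-xbar)(yi-ybar)) / sum((xi-xbar)^2)
n = 4, xbar = 63/4 = 15.75, ybar = 27/4 = 6.75
Sxy = sum((xi-xbar)(yi-ybar)) = -16.25
Sxx = sum((xi-xbar)^2) = 88.75
b = Sxy / Sxx = -13/71 ≈ -0.183099

-0.1831


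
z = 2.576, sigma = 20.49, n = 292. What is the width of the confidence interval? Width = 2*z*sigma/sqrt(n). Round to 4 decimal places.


width = 2*z*sigma/sqrt(n)
2*z*sigma = 2 * 2.576 * 20.49 = 105.56448
sqrt(292) ≈ 17.088007
width = 105.56448 / 17.088007 ≈ 6.177694

6.1777


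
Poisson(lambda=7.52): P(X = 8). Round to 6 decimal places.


P = e^(-lam) * lam^k / k!
e^(-7.52) ≈ 0.0005421326
lam^k = 7.52^8 ≈ 10226869.748794
k! = 8! = 40320
P = 0.0005421326 * 10226869.748794 / 40320 ≈ 0.137508

0.137508


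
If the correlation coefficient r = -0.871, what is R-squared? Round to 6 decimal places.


R^2 = r^2 = (-0.871)^2 = 0.758641

0.758641


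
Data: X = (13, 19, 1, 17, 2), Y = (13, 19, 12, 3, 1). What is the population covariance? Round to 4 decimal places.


Cov = (1/n)*sum((xi-xbar)(yi-ybar))
n = 5, xbar = 52/5 = 10.4, ybar = 48/5 = 9.6
sum((xi-xbar)(yi-ybar)) = 95.8
Cov = 95.8 / 5 = 19.16

19.1600


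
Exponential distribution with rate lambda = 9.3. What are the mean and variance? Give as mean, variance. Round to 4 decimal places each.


mean = 1/lam, var = 1/lam^2
mean = 1 / 9.3 = 10/93 ≈ 0.107527
lam^2 = 9.3^2 = 86.49
var = 1 / 86.49 = 100/8649 ≈ 0.011562

0.1075, 0.0116


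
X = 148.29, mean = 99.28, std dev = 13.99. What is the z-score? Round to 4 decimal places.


z = (X - mu) / sigma
X - mu = 148.29 - 99.28 = 49.01
z = 49.01 / 13.99 = 4901/1399 ≈ 3.503217

3.5032


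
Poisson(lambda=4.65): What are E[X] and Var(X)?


E[X] = Var(X) = lambda = 4.65

4.65, 4.65


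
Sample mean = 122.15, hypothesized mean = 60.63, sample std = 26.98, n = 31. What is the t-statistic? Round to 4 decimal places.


t = (xbar - mu0) / (s/sqrt(n))
xbar - mu0 = 122.15 - 60.63 = 61.52
sqrt(31) ≈ 5.56776436
s/sqrt(n) = 26.98 / 5.56776436 ≈ 4.84575105
t = 61.52 / 4.84575105 ≈ 12.695658

12.6957


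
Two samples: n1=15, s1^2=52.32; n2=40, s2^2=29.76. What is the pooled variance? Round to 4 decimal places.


sp^2 = ((n1-1)*s1^2 + (n2-1)*s2^2)/(n1+n2-2)
(n1-1)*s1^2 = 14 * 52.32 = 732.48
(n2-1)*s2^2 = 39 * 29.76 = 1160.64
numerator = 732.48 + 1160.64 = 1893.12
n1+n2-2 = 53
sp^2 = 1893.12 / 53 = 47328/1325 ≈ 35.719245

35.7192


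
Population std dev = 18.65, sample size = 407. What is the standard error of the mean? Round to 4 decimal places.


SE = sigma / sqrt(n)
sqrt(407) ≈ 20.174241
SE = 18.65 / 20.174241 ≈ 0.924446

0.9244


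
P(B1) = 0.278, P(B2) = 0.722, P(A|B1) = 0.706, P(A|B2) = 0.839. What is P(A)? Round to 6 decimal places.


P(A) = P(A|B1)*P(B1) + P(A|B2)*P(B2)
P(A|B1)*P(B1) = 0.706 * 0.278 = 0.196268
P(A|B2)*P(B2) = 0.839 * 0.722 = 0.605758
P(A) = 0.196268 + 0.605758 = 0.802026

0.802026


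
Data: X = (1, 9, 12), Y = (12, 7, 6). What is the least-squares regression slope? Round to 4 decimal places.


b = sum((xi-xbar)(yi-ybar)) / sum((xi-xbar)^2)
n = 3, xbar = 22/3 ≈ 7.333333, ybar = 25/3 ≈ 8.333333
Sxy = sum((xi-xbar)(yi-ybar)) = -109/3 ≈ -36.333333
Sxx = sum((xi-xbar)^2) = 194/3 ≈ 64.666667
b = Sxy / Sxx = -109/194 ≈ -0.561856

-0.5619


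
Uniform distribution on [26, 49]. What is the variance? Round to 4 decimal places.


Var = (b-a)^2 / 12
(b-a)^2 = (49 - 26)^2 = 529
Var = 529/12 ≈ 44.083333

44.0833


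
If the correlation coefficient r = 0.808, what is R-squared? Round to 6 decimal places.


R^2 = r^2 = (0.808)^2 = 0.652864

0.652864


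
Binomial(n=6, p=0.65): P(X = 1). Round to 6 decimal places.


P = C(n,k) * p^k * (1-p)^(n-k)
C(6,1) = 6
p^k = 0.65^1 = 0.65
(1-p)^(n-k) = 0.35^5 ≈ 0.005252188
P = 6 * 0.65 * 0.005252188 ≈ 0.020484

0.020484


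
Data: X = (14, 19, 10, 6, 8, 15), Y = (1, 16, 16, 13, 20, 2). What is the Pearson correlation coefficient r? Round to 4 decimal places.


r = sum((xi-xbar)(yi-ybar)) / sqrt(sum((xi-xbar)^2) * sum((yi-ybar)^2))
n = 6, xbar = 72/6 = 12, ybar = 68/6 = 34/3 ≈ 11.333333
Sxy = sum((xi-xbar)(yi-ybar)) = -70
Sxx = sum((xi-xbar)^2) = 118
Syy = sum((yi-ybar)^2) = 946/3 ≈ 315.333333
sqrt(Sxx*Syy) ≈ 192.897209
r = Sxy / sqrt(Sxx*Syy) = -70 / 192.897209 ≈ -0.362888

-0.3629


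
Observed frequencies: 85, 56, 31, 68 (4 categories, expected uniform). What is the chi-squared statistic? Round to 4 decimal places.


chi2 = sum((O-E)^2/E), E = total/4
total = 240, E = 240/4 = 60
(85 - 60)^2 / 60 = 625 / 60 = 125/12 ≈ 10.416667
(56 - 60)^2 / 60 = 16 / 60 = 4/15 ≈ 0.266667
(31 - 60)^2 / 60 = 841 / 60 = 841/60 ≈ 14.016667
(68 - 60)^2 / 60 = 64 / 60 = 16/15 ≈ 1.066667
chi2 = 773/30 ≈ 25.766667

25.7667


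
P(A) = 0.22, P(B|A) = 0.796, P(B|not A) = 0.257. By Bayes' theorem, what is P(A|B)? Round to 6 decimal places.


P(A|B) = P(B|A)*P(A) / P(B), P(B) = P(B|A)*P(A) + P(B|not A)*P(not A)
P(B|A)*P(A) = 0.796 * 0.22 = 0.17512
P(B|not A)*P(not A) = 0.257 * 0.78 = 0.20046
P(B) = 0.17512 + 0.20046 = 0.37558
P(A|B) = 0.17512 / 0.37558 ≈ 0.46626551

0.466266


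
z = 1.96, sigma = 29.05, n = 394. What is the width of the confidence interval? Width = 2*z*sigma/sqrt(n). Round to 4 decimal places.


width = 2*z*sigma/sqrt(n)
2*z*sigma = 2 * 1.96 * 29.05 = 113.876
sqrt(394) ≈ 19.849433
width = 113.876 / 19.849433 ≈ 5.736990

5.7370


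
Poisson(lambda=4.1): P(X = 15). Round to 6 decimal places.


P = e^(-lam) * lam^k / k!
e^(-4.1) ≈ 0.01657268
lam^k = 4.1^15 ≈ 1555098314.991538
k! = 15! = 1307674368000
P = 0.01657268 * 1555098314.991538 / 1307674368000 ≈ 0.000020

0.000020


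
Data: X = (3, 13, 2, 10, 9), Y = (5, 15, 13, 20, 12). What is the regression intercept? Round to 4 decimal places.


a = ybar - b*xbar, where b = sum((xi-xbar)(yi-ybar)) / sum((xi-xbar)^2)
n = 5, xbar = 37/5 = 7.4, ybar = 65/5 = 13
Sxy = sum((xi-xbar)(yi-ybar)) = 63
Sxx = sum((xi-xbar)^2) = 89.2
b = Sxy / Sxx = 315/446 ≈ 0.706278
a = 13 - 0.706278 * 7.4 = 3467/446 ≈ 7.773543

7.7735


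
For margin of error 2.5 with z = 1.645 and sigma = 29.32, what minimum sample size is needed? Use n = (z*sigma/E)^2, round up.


z*sigma/E = 1.645 * 29.32 / 2.5 = 19.29256
(z*sigma/E)^2 ≈ 372.202871
round up: n = 373

373


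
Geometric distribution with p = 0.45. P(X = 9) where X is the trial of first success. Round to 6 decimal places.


P = (1-p)^(k-1) * p
(1-p)^(k-1) = 0.55^8 ≈ 0.008373394
P = 0.008373394 * 0.45 ≈ 0.003768027

0.003768


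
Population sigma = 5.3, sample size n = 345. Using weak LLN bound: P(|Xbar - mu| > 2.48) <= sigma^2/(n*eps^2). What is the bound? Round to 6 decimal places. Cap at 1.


bound = min(1, sigma^2/(n*eps^2))
sigma^2 = 5.3^2 = 28.09
n*eps^2 = 345 * 2.48^2 = 345 * 6.1504 = 2121.888
sigma^2/(n*eps^2) = 28.09 / 2121.888 ≈ 0.01323821

0.013238


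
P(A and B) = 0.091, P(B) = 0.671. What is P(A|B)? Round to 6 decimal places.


P(A|B) = P(A and B) / P(B) = 0.091 / 0.671 = 91/671 ≈ 0.13561848

0.135618


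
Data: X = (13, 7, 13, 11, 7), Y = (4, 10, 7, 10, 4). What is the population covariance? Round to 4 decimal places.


Cov = (1/n)*sum((xi-xbar)(yi-ybar))
n = 5, xbar = 51/5 = 10.2, ybar = 35/5 = 7
sum((xi-xbar)(yi-ybar)) = -6
Cov = -6 / 5 = -1.2

-1.2000


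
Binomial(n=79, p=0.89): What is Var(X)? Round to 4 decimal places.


Var = n*p*(1-p) = 79 * 0.89 * 0.11 = 7.7341

7.7341


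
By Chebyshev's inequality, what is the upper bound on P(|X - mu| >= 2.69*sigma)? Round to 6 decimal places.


P <= 1/k^2
k^2 = 2.69^2 = 7.2361
1/k^2 = 1 / 7.2361 ≈ 0.13819599

0.138196


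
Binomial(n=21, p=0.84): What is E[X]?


E[X] = n*p = 21 * 0.84 = 17.64

17.64


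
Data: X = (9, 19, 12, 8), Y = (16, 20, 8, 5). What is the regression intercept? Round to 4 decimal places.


a = ybar - b*xbar, where b = sum((xi-xbar)(yi-ybar)) / sum((xi-xbar)^2)
n = 4, xbar = 48/4 = 12, ybar = 49/4 = 12.25
Sxy = sum((xi-xbar)(yi-ybar)) = 72
Sxx = sum((xi-xbar)^2) = 74
b = Sxy / Sxx = 36/37 ≈ 0.972973
a = 12.25 - 0.972973 * 12 = 85/148 ≈ 0.574324

0.5743


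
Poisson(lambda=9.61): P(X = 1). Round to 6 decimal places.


P = e^(-lam) * lam^k / k!
e^(-9.61) ≈ 0.00006705482
lam^k = 9.61^1 = 9.61
k! = 1! = 1
P = 0.00006705482 * 9.61 / 1 ≈ 0.000644

0.000644


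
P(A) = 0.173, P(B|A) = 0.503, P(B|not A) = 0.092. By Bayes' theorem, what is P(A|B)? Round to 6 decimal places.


P(A|B) = P(B|A)*P(A) / P(B), P(B) = P(B|A)*P(A) + P(B|not A)*P(not A)
P(B|A)*P(A) = 0.503 * 0.173 = 0.087019
P(B|not A)*P(not A) = 0.092 * 0.827 = 0.076084
P(B) = 0.087019 + 0.076084 = 0.163103
P(A|B) = 0.087019 / 0.163103 ≈ 0.53352176

0.533522


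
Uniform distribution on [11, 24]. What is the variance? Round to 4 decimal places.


Var = (b-a)^2 / 12
(b-a)^2 = (24 - 11)^2 = 169
Var = 169/12 ≈ 14.083333

14.0833


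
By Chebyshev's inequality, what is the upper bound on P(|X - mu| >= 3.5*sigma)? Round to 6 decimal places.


P <= 1/k^2
k^2 = 3.5^2 = 12.25
1/k^2 = 1 / 12.25 = 4/49 ≈ 0.08163265

0.081633


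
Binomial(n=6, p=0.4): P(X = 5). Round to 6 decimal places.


P = C(n,k) * p^k * (1-p)^(n-k)
C(6,5) = 6
p^k = 0.4^5 = 0.01024
(1-p)^(n-k) = 0.6^1 = 0.6
P = 6 * 0.01024 * 0.6 = 0.036864

0.036864


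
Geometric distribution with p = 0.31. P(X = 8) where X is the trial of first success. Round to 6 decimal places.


P = (1-p)^(k-1) * p
(1-p)^(k-1) = 0.69^7 ≈ 0.07446353
P = 0.07446353 * 0.31 ≈ 0.02308370

0.023084


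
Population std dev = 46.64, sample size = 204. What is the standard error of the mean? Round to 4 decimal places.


SE = sigma / sqrt(n)
sqrt(204) ≈ 14.282857
SE = 46.64 / 14.282857 ≈ 3.265453

3.2655


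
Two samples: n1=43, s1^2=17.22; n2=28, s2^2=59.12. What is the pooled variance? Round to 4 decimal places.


sp^2 = ((n1-1)*s1^2 + (n2-1)*s2^2)/(n1+n2-2)
(n1-1)*s1^2 = 42 * 17.22 = 723.24
(n2-1)*s2^2 = 27 * 59.12 = 1596.24
numerator = 723.24 + 1596.24 = 2319.48
n1+n2-2 = 69
sp^2 = 2319.48 / 69 = 19329/575 ≈ 33.615652

33.6157


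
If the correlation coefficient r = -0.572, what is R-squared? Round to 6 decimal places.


R^2 = r^2 = (-0.572)^2 = 0.327184

0.327184


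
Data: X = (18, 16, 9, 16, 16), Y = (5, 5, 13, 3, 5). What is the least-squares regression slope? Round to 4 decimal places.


b = sum((xi-xbar)(yi-ybar)) / sum((xi-xbar)^2)
n = 5, xbar = 75/5 = 15, ybar = 31/5 = 6.2
Sxy = sum((xi-xbar)(yi-ybar)) = -50
Sxx = sum((xi-xbar)^2) = 48
b = Sxy / Sxx = -25/24 ≈ -1.041667

-1.0417


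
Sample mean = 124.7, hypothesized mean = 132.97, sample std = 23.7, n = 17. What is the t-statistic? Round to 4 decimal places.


t = (xbar - mu0) / (s/sqrt(n))
xbar - mu0 = 124.7 - 132.97 = -8.27
sqrt(17) ≈ 4.12310563
s/sqrt(n) = 23.7 / 4.12310563 ≈ 5.74809431
t = -8.27 / 5.74809431 ≈ -1.438738

-1.4387


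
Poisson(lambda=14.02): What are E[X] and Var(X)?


E[X] = Var(X) = lambda = 14.02

14.02, 14.02


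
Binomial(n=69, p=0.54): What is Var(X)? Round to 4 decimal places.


Var = n*p*(1-p) = 69 * 0.54 * 0.46 = 17.1396

17.1396


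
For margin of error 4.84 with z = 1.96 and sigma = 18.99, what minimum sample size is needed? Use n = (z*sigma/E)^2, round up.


z*sigma/E = 1.96 * 18.99 / 4.84 ≈ 7.690165
(z*sigma/E)^2 ≈ 59.138642
round up: n = 60

60


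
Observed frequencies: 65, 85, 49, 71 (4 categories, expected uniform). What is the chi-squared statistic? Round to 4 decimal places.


chi2 = sum((O-E)^2/E), E = total/4
total = 270, E = 270/4 = 67.5
(65 - 67.5)^2 / 67.5 = 6.25 / 67.5 = 5/54 ≈ 0.092593
(85 - 67.5)^2 / 67.5 = 306.25 / 67.5 = 245/54 ≈ 4.537037
(49 - 67.5)^2 / 67.5 = 342.25 / 67.5 = 1369/270 ≈ 5.070370
(71 - 67.5)^2 / 67.5 = 12.25 / 67.5 = 49/270 ≈ 0.181481
chi2 = 1334/135 ≈ 9.881481

9.8815


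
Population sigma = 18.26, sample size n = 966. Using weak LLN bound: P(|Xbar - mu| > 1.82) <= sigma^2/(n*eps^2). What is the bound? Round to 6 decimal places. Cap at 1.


bound = min(1, sigma^2/(n*eps^2))
sigma^2 = 18.26^2 = 333.4276
n*eps^2 = 966 * 1.82^2 = 966 * 3.3124 = 3199.7784
sigma^2/(n*eps^2) = 333.4276 / 3199.7784 ≈ 0.10420334

0.104203


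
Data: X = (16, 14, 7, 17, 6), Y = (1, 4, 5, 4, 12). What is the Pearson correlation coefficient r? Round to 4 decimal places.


r = sum((xi-xbar)(yi-ybar)) / sqrt(sum((xi-xbar)^2) * sum((yi-ybar)^2))
n = 5, xbar = 60/5 = 12, ybar = 26/5 = 5.2
Sxy = sum((xi-xbar)(yi-ybar)) = -65
Sxx = sum((xi-xbar)^2) = 106
Syy = sum((yi-ybar)^2) = 66.8
sqrt(Sxx*Syy) ≈ 84.147490
r = Sxy / sqrt(Sxx*Syy) = -65 / 84.147490 ≈ -0.772453

-0.7725


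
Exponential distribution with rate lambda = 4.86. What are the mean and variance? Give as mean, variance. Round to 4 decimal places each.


mean = 1/lam, var = 1/lam^2
mean = 1 / 4.86 = 50/243 ≈ 0.205761
lam^2 = 4.86^2 = 23.6196
var = 1 / 23.6196 ≈ 0.042338

0.2058, 0.0423


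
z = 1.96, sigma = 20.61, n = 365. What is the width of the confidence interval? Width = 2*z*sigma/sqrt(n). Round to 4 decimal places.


width = 2*z*sigma/sqrt(n)
2*z*sigma = 2 * 1.96 * 20.61 = 80.7912
sqrt(365) ≈ 19.104973
width = 80.7912 / 19.104973 ≈ 4.228805

4.2288


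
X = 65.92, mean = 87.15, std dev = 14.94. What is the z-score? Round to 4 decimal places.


z = (X - mu) / sigma
X - mu = 65.92 - 87.15 = -21.23
z = -21.23 / 14.94 = -2123/1494 ≈ -1.421017

-1.4210


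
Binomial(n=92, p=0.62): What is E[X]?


E[X] = n*p = 92 * 0.62 = 57.04

57.04


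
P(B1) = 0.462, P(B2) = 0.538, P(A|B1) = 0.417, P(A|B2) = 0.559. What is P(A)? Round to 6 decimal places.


P(A) = P(A|B1)*P(B1) + P(A|B2)*P(B2)
P(A|B1)*P(B1) = 0.417 * 0.462 = 0.192654
P(A|B2)*P(B2) = 0.559 * 0.538 = 0.300742
P(A) = 0.192654 + 0.300742 = 0.493396

0.493396


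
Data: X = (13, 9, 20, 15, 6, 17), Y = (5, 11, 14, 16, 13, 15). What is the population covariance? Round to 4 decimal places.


Cov = (1/n)*sum((xi-xbar)(yi-ybar))
n = 6, xbar = 80/6 = 40/3 ≈ 13.333333, ybar = 74/6 = 37/3 ≈ 12.333333
sum((xi-xbar)(yi-ybar)) = 91/3 ≈ 30.333333
Cov = 30.333333 / 6 = 91/18 ≈ 5.055556

5.0556


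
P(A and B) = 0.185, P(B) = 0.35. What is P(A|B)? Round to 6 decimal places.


P(A|B) = P(A and B) / P(B) = 0.185 / 0.35 = 37/70 ≈ 0.52857143

0.528571


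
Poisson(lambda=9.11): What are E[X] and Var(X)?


E[X] = Var(X) = lambda = 9.11

9.11, 9.11


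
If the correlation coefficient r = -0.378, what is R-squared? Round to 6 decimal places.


R^2 = r^2 = (-0.378)^2 = 0.142884

0.142884


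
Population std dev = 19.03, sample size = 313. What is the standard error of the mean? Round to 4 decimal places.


SE = sigma / sqrt(n)
sqrt(313) ≈ 17.691806
SE = 19.03 / 17.691806 ≈ 1.075639

1.0756


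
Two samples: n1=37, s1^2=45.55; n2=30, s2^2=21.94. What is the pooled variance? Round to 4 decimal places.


sp^2 = ((n1-1)*s1^2 + (n2-1)*s2^2)/(n1+n2-2)
(n1-1)*s1^2 = 36 * 45.55 = 1639.8
(n2-1)*s2^2 = 29 * 21.94 = 636.26
numerator = 1639.8 + 636.26 = 2276.06
n1+n2-2 = 65
sp^2 = 2276.06 / 65 = 113803/3250 ≈ 35.016308

35.0163


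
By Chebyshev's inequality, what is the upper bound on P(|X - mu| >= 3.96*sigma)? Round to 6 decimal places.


P <= 1/k^2
k^2 = 3.96^2 = 15.6816
1/k^2 = 1 / 15.6816 = 625/9801 ≈ 0.06376900

0.063769


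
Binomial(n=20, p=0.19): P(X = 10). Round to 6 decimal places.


P = C(n,k) * p^k * (1-p)^(n-k)
C(20,10) = 184756
p^k = 0.19^10 ≈ 0.00000006131066
(1-p)^(n-k) = 0.81^10 ≈ 0.1215767
P = 184756 * 0.00000006131066 * 0.1215767 ≈ 0.001377

0.001377


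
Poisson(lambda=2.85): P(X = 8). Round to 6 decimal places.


P = e^(-lam) * lam^k / k!
e^(-2.85) ≈ 0.05784432
lam^k = 2.85^8 ≈ 4352.701450
k! = 8! = 40320
P = 0.05784432 * 4352.701450 / 40320 ≈ 0.006245

0.006245


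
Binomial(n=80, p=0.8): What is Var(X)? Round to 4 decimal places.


Var = n*p*(1-p) = 80 * 0.8 * 0.2 = 12.8

12.8000


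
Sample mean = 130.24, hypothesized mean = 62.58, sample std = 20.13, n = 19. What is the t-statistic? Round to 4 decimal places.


t = (xbar - mu0) / (s/sqrt(n))
xbar - mu0 = 130.24 - 62.58 = 67.66
sqrt(19) ≈ 4.35889894
s/sqrt(n) = 20.13 / 4.35889894 ≈ 4.61813872
t = 67.66 / 4.61813872 ≈ 14.650924

14.6509


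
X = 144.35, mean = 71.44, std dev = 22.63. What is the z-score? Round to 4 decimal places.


z = (X - mu) / sigma
X - mu = 144.35 - 71.44 = 72.91
z = 72.91 / 22.63 = 7291/2263 ≈ 3.221829

3.2218


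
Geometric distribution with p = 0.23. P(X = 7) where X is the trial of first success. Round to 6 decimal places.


P = (1-p)^(k-1) * p
(1-p)^(k-1) = 0.77^6 ≈ 0.2084224
P = 0.2084224 * 0.23 ≈ 0.04793715

0.047937


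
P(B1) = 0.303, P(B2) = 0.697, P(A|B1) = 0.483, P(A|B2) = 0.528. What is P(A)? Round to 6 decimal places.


P(A) = P(A|B1)*P(B1) + P(A|B2)*P(B2)
P(A|B1)*P(B1) = 0.483 * 0.303 = 0.146349
P(A|B2)*P(B2) = 0.528 * 0.697 = 0.368016
P(A) = 0.146349 + 0.368016 = 0.514365

0.514365


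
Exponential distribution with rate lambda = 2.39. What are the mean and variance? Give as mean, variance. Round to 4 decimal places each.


mean = 1/lam, var = 1/lam^2
mean = 1 / 2.39 = 100/239 ≈ 0.418410
lam^2 = 2.39^2 = 5.7121
var = 1 / 5.7121 ≈ 0.175067

0.4184, 0.1751


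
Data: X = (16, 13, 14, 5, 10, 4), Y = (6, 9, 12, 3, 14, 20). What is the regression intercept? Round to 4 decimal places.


a = ybar - b*xbar, where b = sum((xi-xbar)(yi-ybar)) / sum((xi-xbar)^2)
n = 6, xbar = 62/6 = 31/3 ≈ 10.333333, ybar = 64/6 = 32/3 ≈ 10.666667
Sxy = sum((xi-xbar)(yi-ybar)) = -136/3 ≈ -45.333333
Sxx = sum((xi-xbar)^2) = 364/3 ≈ 121.333333
b = Sxy / Sxx = -34/91 ≈ -0.373626
a = 10.666667 - (-0.373626) * 10.333333 = 1322/91 ≈ 14.527473

14.5275


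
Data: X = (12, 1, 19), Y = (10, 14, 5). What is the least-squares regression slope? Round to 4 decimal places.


b = sum((xi-xbar)(yi-ybar)) / sum((xi-xbar)^2)
n = 3, xbar = 32/3 ≈ 10.666667, ybar = 29/3 ≈ 9.666667
Sxy = sum((xi-xbar)(yi-ybar)) = -241/3 ≈ -80.333333
Sxx = sum((xi-xbar)^2) = 494/3 ≈ 164.666667
b = Sxy / Sxx = -241/494 ≈ -0.487854

-0.4879


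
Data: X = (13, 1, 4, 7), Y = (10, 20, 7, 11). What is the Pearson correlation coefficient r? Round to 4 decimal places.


r = sum((xi-xbar)(yi-ybar)) / sqrt(sum((xi-xbar)^2) * sum((yi-ybar)^2))
n = 4, xbar = 25/4 = 6.25, ybar = 48/4 = 12
Sxy = sum((xi-xbar)(yi-ybar)) = -45
Sxx = sum((xi-xbar)^2) = 78.75
Syy = sum((yi-ybar)^2) = 94
sqrt(Sxx*Syy) ≈ 86.037782
r = Sxy / sqrt(Sxx*Syy) = -45 / 86.037782 ≈ -0.523026

-0.5230


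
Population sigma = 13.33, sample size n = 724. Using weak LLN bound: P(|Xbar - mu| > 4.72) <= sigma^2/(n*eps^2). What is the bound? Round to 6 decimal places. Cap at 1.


bound = min(1, sigma^2/(n*eps^2))
sigma^2 = 13.33^2 = 177.6889
n*eps^2 = 724 * 4.72^2 = 724 * 22.2784 = 16129.5616
sigma^2/(n*eps^2) = 177.6889 / 16129.5616 ≈ 0.01101635

0.011016


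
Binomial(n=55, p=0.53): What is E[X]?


E[X] = n*p = 55 * 0.53 = 29.15

29.15


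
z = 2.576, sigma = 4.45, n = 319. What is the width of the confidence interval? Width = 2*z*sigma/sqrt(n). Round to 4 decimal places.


width = 2*z*sigma/sqrt(n)
2*z*sigma = 2 * 2.576 * 4.45 = 22.9264
sqrt(319) ≈ 17.860571
width = 22.9264 / 17.860571 ≈ 1.283632

1.2836


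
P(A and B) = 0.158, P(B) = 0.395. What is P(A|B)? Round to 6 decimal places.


P(A|B) = P(A and B) / P(B) = 0.158 / 0.395 = 0.4

0.400000


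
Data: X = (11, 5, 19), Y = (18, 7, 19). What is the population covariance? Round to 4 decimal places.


Cov = (1/n)*sum((xi-xbar)(yi-ybar))
n = 3, xbar = 35/3 ≈ 11.666667, ybar = 44/3 ≈ 14.666667
sum((xi-xbar)(yi-ybar)) = 242/3 ≈ 80.666667
Cov = 80.666667 / 3 = 242/9 ≈ 26.888889

26.8889


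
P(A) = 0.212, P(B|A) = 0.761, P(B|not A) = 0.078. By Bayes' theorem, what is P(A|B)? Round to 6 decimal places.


P(A|B) = P(B|A)*P(A) / P(B), P(B) = P(B|A)*P(A) + P(B|not A)*P(not A)
P(B|A)*P(A) = 0.761 * 0.212 = 0.161332
P(B|not A)*P(not A) = 0.078 * 0.788 = 0.061464
P(B) = 0.161332 + 0.061464 = 0.222796
P(A|B) = 0.161332 / 0.222796 ≈ 0.72412431

0.724124


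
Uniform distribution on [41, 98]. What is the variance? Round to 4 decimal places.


Var = (b-a)^2 / 12
(b-a)^2 = (98 - 41)^2 = 3249
Var = 3249/12 = 270.75

270.7500


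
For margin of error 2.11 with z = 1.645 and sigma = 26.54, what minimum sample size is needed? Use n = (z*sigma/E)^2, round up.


z*sigma/E = 1.645 * 26.54 / 2.11 ≈ 20.691137
(z*sigma/E)^2 ≈ 428.123169
round up: n = 429

429


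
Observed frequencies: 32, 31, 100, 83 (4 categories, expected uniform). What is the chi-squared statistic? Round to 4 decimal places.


chi2 = sum((O-E)^2/E), E = total/4
total = 246, E = 246/4 = 61.5
(32 - 61.5)^2 / 61.5 = 870.25 / 61.5 = 3481/246 ≈ 14.150407
(31 - 61.5)^2 / 61.5 = 930.25 / 61.5 = 3721/246 ≈ 15.126016
(100 - 61.5)^2 / 61.5 = 1482.25 / 61.5 = 5929/246 ≈ 24.101626
(83 - 61.5)^2 / 61.5 = 462.25 / 61.5 = 1849/246 ≈ 7.516260
chi2 = 7490/123 ≈ 60.894309

60.8943


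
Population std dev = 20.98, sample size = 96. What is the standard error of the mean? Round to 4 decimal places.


SE = sigma / sqrt(n)
sqrt(96) ≈ 9.797959
SE = 20.98 / 9.797959 ≈ 2.141262

2.1413


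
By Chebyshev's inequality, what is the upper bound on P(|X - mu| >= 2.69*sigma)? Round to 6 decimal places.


P <= 1/k^2
k^2 = 2.69^2 = 7.2361
1/k^2 = 1 / 7.2361 ≈ 0.13819599

0.138196


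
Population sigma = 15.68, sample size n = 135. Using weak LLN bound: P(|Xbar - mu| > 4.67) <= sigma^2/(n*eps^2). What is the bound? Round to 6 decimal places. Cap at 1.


bound = min(1, sigma^2/(n*eps^2))
sigma^2 = 15.68^2 = 245.8624
n*eps^2 = 135 * 4.67^2 = 135 * 21.8089 = 2944.2015
sigma^2/(n*eps^2) = 245.8624 / 2944.2015 ≈ 0.08350733

0.083507


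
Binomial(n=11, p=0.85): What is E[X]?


E[X] = n*p = 11 * 0.85 = 9.35

9.35


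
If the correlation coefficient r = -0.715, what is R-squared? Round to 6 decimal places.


R^2 = r^2 = (-0.715)^2 = 0.511225

0.511225


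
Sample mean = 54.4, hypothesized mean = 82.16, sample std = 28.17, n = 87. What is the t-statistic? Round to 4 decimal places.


t = (xbar - mu0) / (s/sqrt(n))
xbar - mu0 = 54.4 - 82.16 = -27.76
sqrt(87) ≈ 9.32737905
s/sqrt(n) = 28.17 / 9.32737905 ≈ 3.02014101
t = -27.76 / 3.02014101 ≈ -9.191624

-9.1916


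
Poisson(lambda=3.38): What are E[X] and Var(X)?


E[X] = Var(X) = lambda = 3.38

3.38, 3.38


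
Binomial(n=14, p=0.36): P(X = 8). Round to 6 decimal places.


P = C(n,k) * p^k * (1-p)^(n-k)
C(14,8) = 3003
p^k = 0.36^8 ≈ 0.0002821110
(1-p)^(n-k) = 0.64^6 ≈ 0.06871948
P = 3003 * 0.0002821110 * 0.06871948 ≈ 0.058218

0.058218


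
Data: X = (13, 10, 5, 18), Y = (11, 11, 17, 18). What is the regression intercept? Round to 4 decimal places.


a = ybar - b*xbar, where b = sum((xi-xbar)(yi-ybar)) / sum((xi-xbar)^2)
n = 4, xbar = 46/4 = 11.5, ybar = 57/4 = 14.25
Sxy = sum((xi-xbar)(yi-ybar)) = 6.5
Sxx = sum((xi-xbar)^2) = 89
b = Sxy / Sxx = 13/178 ≈ 0.073034
a = 14.25 - 0.073034 * 11.5 = 2387/178 ≈ 13.410112

13.4101


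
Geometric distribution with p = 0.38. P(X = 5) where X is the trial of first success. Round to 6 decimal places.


P = (1-p)^(k-1) * p
(1-p)^(k-1) = 0.62^4 ≈ 0.1477634
P = 0.1477634 * 0.38 ≈ 0.05615008

0.056150


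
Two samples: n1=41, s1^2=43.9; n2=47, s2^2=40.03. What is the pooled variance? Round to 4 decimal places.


sp^2 = ((n1-1)*s1^2 + (n2-1)*s2^2)/(n1+n2-2)
(n1-1)*s1^2 = 40 * 43.9 = 1756
(n2-1)*s2^2 = 46 * 40.03 = 1841.38
numerator = 1756 + 1841.38 = 3597.38
n1+n2-2 = 86
sp^2 = 3597.38 / 86 = 41.83

41.8300


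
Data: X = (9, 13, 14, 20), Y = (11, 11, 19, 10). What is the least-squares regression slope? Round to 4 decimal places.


b = sum((xi-xbar)(yi-ybar)) / sum((xi-xbar)^2)
n = 4, xbar = 56/4 = 14, ybar = 51/4 = 12.75
Sxy = sum((xi-xbar)(yi-ybar)) = -6
Sxx = sum((xi-xbar)^2) = 62
b = Sxy / Sxx = -3/31 ≈ -0.096774

-0.0968


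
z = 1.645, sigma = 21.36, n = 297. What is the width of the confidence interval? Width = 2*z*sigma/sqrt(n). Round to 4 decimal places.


width = 2*z*sigma/sqrt(n)
2*z*sigma = 2 * 1.645 * 21.36 = 70.2744
sqrt(297) ≈ 17.233688
width = 70.2744 / 17.233688 ≈ 4.077734

4.0777


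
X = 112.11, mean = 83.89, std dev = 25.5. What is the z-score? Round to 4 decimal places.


z = (X - mu) / sigma
X - mu = 112.11 - 83.89 = 28.22
z = 28.22 / 25.5 = 83/75 ≈ 1.106667

1.1067


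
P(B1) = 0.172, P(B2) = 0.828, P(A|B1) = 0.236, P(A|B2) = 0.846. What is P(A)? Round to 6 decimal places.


P(A) = P(A|B1)*P(B1) + P(A|B2)*P(B2)
P(A|B1)*P(B1) = 0.236 * 0.172 = 0.040592
P(A|B2)*P(B2) = 0.846 * 0.828 = 0.700488
P(A) = 0.040592 + 0.700488 = 0.74108

0.741080


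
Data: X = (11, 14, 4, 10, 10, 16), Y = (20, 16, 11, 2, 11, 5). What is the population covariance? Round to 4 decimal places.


Cov = (1/n)*sum((xi-xbar)(yi-ybar))
n = 6, xbar = 65/6 ≈ 10.833333, ybar = 65/6 ≈ 10.833333
sum((xi-xbar)(yi-ybar)) = -37/6 ≈ -6.166667
Cov = -6.166667 / 6 = -37/36 ≈ -1.027778

-1.0278


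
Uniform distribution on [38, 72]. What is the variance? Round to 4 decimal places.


Var = (b-a)^2 / 12
(b-a)^2 = (72 - 38)^2 = 1156
Var = 1156/12 ≈ 96.333333

96.3333


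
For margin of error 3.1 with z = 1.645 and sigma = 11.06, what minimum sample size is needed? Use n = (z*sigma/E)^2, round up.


z*sigma/E = 1.645 * 11.06 / 3.1 ≈ 5.868935
(z*sigma/E)^2 ≈ 34.444404
round up: n = 35

35


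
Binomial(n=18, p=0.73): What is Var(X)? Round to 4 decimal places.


Var = n*p*(1-p) = 18 * 0.73 * 0.27 = 3.5478

3.5478


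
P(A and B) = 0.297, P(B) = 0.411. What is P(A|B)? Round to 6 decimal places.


P(A|B) = P(A and B) / P(B) = 0.297 / 0.411 = 99/137 ≈ 0.72262774

0.722628


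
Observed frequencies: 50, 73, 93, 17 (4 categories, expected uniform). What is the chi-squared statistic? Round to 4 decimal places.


chi2 = sum((O-E)^2/E), E = total/4
total = 233, E = 233/4 = 58.25
(50 - 58.25)^2 / 58.25 = 68.0625 / 58.25 = 1089/932 ≈ 1.168455
(73 - 58.25)^2 / 58.25 = 217.5625 / 58.25 = 3481/932 ≈ 3.734979
(93 - 58.25)^2 / 58.25 = 1207.5625 / 58.25 = 19321/932 ≈ 20.730687
(17 - 58.25)^2 / 58.25 = 1701.5625 / 58.25 = 27225/932 ≈ 29.211373
chi2 = 12779/233 ≈ 54.845494

54.8455


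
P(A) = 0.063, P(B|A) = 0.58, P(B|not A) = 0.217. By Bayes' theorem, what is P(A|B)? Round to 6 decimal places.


P(A|B) = P(B|A)*P(A) / P(B), P(B) = P(B|A)*P(A) + P(B|not A)*P(not A)
P(B|A)*P(A) = 0.58 * 0.063 = 0.03654
P(B|not A)*P(not A) = 0.217 * 0.937 = 0.203329
P(B) = 0.03654 + 0.203329 = 0.239869
P(A|B) = 0.03654 / 0.239869 ≈ 0.15233315

0.152333


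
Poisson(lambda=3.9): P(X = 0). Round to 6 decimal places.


P = e^(-lam) * lam^k / k!
e^(-3.9) ≈ 0.02024191
lam^k = 3.9^0 = 1
k! = 0! = 1
P = 0.02024191 * 1 / 1 ≈ 0.020242

0.020242


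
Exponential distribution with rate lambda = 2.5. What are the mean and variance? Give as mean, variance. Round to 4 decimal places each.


mean = 1/lam, var = 1/lam^2
mean = 1 / 2.5 = 0.4
lam^2 = 2.5^2 = 6.25
var = 1 / 6.25 = 0.16

0.4000, 0.1600


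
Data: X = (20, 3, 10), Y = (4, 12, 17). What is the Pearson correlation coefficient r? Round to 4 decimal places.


r = sum((xi-xbar)(yi-ybar)) / sqrt(sum((xi-xbar)^2) * sum((yi-ybar)^2))
n = 3, xbar = 33/3 = 11, ybar = 33/3 = 11
Sxy = sum((xi-xbar)(yi-ybar)) = -77
Sxx = sum((xi-xbar)^2) = 146
Syy = sum((yi-ybar)^2) = 86
sqrt(Sxx*Syy) ≈ 112.053559
r = Sxy / sqrt(Sxx*Syy) = -77 / 112.053559 ≈ -0.687171

-0.6872


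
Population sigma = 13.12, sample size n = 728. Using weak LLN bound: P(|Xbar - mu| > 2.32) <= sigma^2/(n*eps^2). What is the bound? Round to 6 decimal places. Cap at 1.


bound = min(1, sigma^2/(n*eps^2))
sigma^2 = 13.12^2 = 172.1344
n*eps^2 = 728 * 2.32^2 = 728 * 5.3824 = 3918.3872
sigma^2/(n*eps^2) = 172.1344 / 3918.3872 ≈ 0.04392991

0.043930


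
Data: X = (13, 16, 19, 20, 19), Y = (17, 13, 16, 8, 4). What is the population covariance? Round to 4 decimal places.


Cov = (1/n)*sum((xi-xbar)(yi-ybar))
n = 5, xbar = 87/5 = 17.4, ybar = 58/5 = 11.6
sum((xi-xbar)(yi-ybar)) = -40.2
Cov = -40.2 / 5 = -8.04

-8.0400


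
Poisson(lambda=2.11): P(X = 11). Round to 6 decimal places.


P = e^(-lam) * lam^k / k!
e^(-2.11) ≈ 0.1212380
lam^k = 2.11^11 ≈ 3690.685242
k! = 11! = 39916800
P = 0.1212380 * 3690.685242 / 39916800 ≈ 0.000011

0.000011


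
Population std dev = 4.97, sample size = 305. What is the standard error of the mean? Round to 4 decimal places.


SE = sigma / sqrt(n)
sqrt(305) ≈ 17.464249
SE = 4.97 / 17.464249 ≈ 0.284581

0.2846


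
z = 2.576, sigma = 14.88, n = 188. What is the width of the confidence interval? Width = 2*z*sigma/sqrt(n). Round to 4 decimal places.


width = 2*z*sigma/sqrt(n)
2*z*sigma = 2 * 2.576 * 14.88 = 76.66176
sqrt(188) ≈ 13.711309
width = 76.66176 / 13.711309 ≈ 5.591133

5.5911


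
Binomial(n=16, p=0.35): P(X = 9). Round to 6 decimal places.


P = C(n,k) * p^k * (1-p)^(n-k)
C(16,9) = 11440
p^k = 0.35^9 ≈ 0.00007881564
(1-p)^(n-k) = 0.65^7 ≈ 0.04902228
P = 11440 * 0.00007881564 * 0.04902228 ≈ 0.044201

0.044201


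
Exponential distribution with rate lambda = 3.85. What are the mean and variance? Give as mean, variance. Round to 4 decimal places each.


mean = 1/lam, var = 1/lam^2
mean = 1 / 3.85 = 20/77 ≈ 0.259740
lam^2 = 3.85^2 = 14.8225
var = 1 / 14.8225 = 400/5929 ≈ 0.067465

0.2597, 0.0675


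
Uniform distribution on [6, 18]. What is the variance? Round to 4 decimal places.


Var = (b-a)^2 / 12
(b-a)^2 = (18 - 6)^2 = 144
Var = 144/12 = 12

12.0000


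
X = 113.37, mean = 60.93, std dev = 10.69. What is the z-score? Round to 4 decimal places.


z = (X - mu) / sigma
X - mu = 113.37 - 60.93 = 52.44
z = 52.44 / 10.69 = 5244/1069 ≈ 4.905519

4.9055


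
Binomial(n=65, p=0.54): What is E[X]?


E[X] = n*p = 65 * 0.54 = 35.1

35.1


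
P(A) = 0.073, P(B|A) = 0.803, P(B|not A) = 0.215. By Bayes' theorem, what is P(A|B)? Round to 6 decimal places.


P(A|B) = P(B|A)*P(A) / P(B), P(B) = P(B|A)*P(A) + P(B|not A)*P(not A)
P(B|A)*P(A) = 0.803 * 0.073 = 0.058619
P(B|not A)*P(not A) = 0.215 * 0.927 = 0.199305
P(B) = 0.058619 + 0.199305 = 0.257924
P(A|B) = 0.058619 / 0.257924 ≈ 0.22727237

0.227272


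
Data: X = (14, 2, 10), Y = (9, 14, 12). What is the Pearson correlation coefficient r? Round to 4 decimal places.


r = sum((xi-xbar)(yi-ybar)) / sqrt(sum((xi-xbar)^2) * sum((yi-ybar)^2))
n = 3, xbar = 26/3 ≈ 8.666667, ybar = 35/3 ≈ 11.666667
Sxy = sum((xi-xbar)(yi-ybar)) = -88/3 ≈ -29.333333
Sxx = sum((xi-xbar)^2) = 224/3 ≈ 74.666667
Syy = sum((yi-ybar)^2) = 38/3 ≈ 12.666667
sqrt(Sxx*Syy) ≈ 30.753500
r = Sxy / sqrt(Sxx*Syy) = -29.333333 / 30.753500 ≈ -0.953821

-0.9538


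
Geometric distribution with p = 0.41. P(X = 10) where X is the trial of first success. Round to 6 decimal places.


P = (1-p)^(k-1) * p
(1-p)^(k-1) = 0.59^9 ≈ 0.008662996
P = 0.008662996 * 0.41 ≈ 0.003551828

0.003552


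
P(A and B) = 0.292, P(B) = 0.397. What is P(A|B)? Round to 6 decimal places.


P(A|B) = P(A and B) / P(B) = 0.292 / 0.397 = 292/397 ≈ 0.73551637

0.735516


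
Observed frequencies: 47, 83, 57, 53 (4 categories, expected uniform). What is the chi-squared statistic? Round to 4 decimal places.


chi2 = sum((O-E)^2/E), E = total/4
total = 240, E = 240/4 = 60
(47 - 60)^2 / 60 = 169 / 60 = 169/60 ≈ 2.816667
(83 - 60)^2 / 60 = 529 / 60 = 529/60 ≈ 8.816667
(57 - 60)^2 / 60 = 9 / 60 = 0.15
(53 - 60)^2 / 60 = 49 / 60 = 49/60 ≈ 0.816667
chi2 = 12.6

12.6000


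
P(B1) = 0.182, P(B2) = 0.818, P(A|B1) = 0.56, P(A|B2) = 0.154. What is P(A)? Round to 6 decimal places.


P(A) = P(A|B1)*P(B1) + P(A|B2)*P(B2)
P(A|B1)*P(B1) = 0.56 * 0.182 = 0.10192
P(A|B2)*P(B2) = 0.154 * 0.818 = 0.125972
P(A) = 0.10192 + 0.125972 = 0.227892

0.227892


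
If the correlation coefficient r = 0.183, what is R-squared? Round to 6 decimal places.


R^2 = r^2 = (0.183)^2 = 0.033489

0.033489


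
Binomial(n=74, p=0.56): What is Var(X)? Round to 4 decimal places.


Var = n*p*(1-p) = 74 * 0.56 * 0.44 = 18.2336

18.2336


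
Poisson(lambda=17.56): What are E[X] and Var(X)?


E[X] = Var(X) = lambda = 17.56

17.56, 17.56


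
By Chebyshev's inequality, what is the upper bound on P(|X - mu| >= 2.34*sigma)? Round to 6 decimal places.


P <= 1/k^2
k^2 = 2.34^2 = 5.4756
1/k^2 = 1 / 5.4756 ≈ 0.18262839

0.182628


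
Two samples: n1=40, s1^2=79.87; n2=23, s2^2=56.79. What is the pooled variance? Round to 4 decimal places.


sp^2 = ((n1-1)*s1^2 + (n2-1)*s2^2)/(n1+n2-2)
(n1-1)*s1^2 = 39 * 79.87 = 3114.93
(n2-1)*s2^2 = 22 * 56.79 = 1249.38
numerator = 3114.93 + 1249.38 = 4364.31
n1+n2-2 = 61
sp^2 = 4364.31 / 61 = 436431/6100 ≈ 71.546066

71.5461


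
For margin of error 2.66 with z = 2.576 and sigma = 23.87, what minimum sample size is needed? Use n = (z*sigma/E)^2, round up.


z*sigma/E = 2.576 * 23.87 / 2.66 = 54901/2375 ≈ 23.116211
(z*sigma/E)^2 ≈ 534.359189
round up: n = 535

535


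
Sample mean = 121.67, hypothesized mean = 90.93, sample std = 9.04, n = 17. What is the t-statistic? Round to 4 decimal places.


t = (xbar - mu0) / (s/sqrt(n))
xbar - mu0 = 121.67 - 90.93 = 30.74
sqrt(17) ≈ 4.12310563
s/sqrt(n) = 9.04 / 4.12310563 ≈ 2.19252205
t = 30.74 / 2.19252205 ≈ 14.020384

14.0204


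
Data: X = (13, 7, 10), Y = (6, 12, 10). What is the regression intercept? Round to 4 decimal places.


a = ybar - b*xbar, where b = sum((xi-xbar)(yi-ybar)) / sum((xi-xbar)^2)
n = 3, xbar = 30/3 = 10, ybar = 28/3 ≈ 9.333333
Sxy = sum((xi-xbar)(yi-ybar)) = -18
Sxx = sum((xi-xbar)^2) = 18
b = Sxy / Sxx = -1
a = 9.333333 - (-1) * 10 = 58/3 ≈ 19.333333

19.3333


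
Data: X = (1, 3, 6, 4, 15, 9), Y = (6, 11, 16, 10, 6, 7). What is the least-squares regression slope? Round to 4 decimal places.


b = sum((xi-xbar)(yi-ybar)) / sum((xi-xbar)^2)
n = 6, xbar = 38/6 = 19/3 ≈ 6.333333, ybar = 56/6 = 28/3 ≈ 9.333333
Sxy = sum((xi-xbar)(yi-ybar)) = -80/3 ≈ -26.666667
Sxx = sum((xi-xbar)^2) = 382/3 ≈ 127.333333
b = Sxy / Sxx = -40/191 ≈ -0.209424

-0.2094


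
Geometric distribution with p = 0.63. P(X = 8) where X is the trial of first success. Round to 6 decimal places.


P = (1-p)^(k-1) * p
(1-p)^(k-1) = 0.37^7 ≈ 0.0009493188
P = 0.0009493188 * 0.63 ≈ 0.0005980708

0.000598
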